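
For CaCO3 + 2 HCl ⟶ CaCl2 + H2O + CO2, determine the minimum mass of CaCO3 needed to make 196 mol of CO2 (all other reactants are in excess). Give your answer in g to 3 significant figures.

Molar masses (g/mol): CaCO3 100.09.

n(CO2) = 196.0 mol
n(CaCO3) = (1/1) × 196.0 = 196.0 mol
mass = 196.0 × 100.09 = 19620 g

19600 g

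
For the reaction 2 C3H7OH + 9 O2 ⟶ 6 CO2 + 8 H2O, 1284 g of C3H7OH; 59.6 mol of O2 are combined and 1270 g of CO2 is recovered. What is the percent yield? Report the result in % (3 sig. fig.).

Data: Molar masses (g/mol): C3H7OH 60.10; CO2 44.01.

72.6 %

n(C3H7OH) = 1284 / 60.10 = 21.36 mol
n(O2) = 59.60 mol
n/ν for C3H7OH = 21.36/2 = 10.68
n/ν for O2 = 59.60/9 = 6.622
Smallest n/ν is O2 → limiting reagent.
theoretical n(CO2) = (6/9) × 59.60 = 39.73 mol → 1749 g
% yield = 1270 / 1749 × 100 = 72.61 %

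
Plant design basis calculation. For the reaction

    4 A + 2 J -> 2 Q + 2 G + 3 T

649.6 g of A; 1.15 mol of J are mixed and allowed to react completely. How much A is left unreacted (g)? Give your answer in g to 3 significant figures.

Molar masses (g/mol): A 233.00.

114 g

n(A) = 649.6 / 233.00 = 2.788 mol
n(J) = 1.150 mol
n/ν for A = 2.788/4 = 0.6970
n/ν for J = 1.150/2 = 0.5750
Smallest n/ν is J → limiting reagent.
A consumed = (4/2) × 1.150 = 2.300 mol
A remaining = 2.788 − 2.300 = 0.4880 mol
mass = 0.4880 × 233.00 = 113.7 g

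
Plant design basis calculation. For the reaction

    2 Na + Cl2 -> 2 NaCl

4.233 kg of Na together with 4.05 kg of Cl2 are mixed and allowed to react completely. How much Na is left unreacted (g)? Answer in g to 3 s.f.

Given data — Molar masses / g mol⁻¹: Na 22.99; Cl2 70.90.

1610 g

n(Na) = 4.233×1000 / 22.99 = 184.1 mol
n(Cl2) = 4.050×1000 / 70.90 = 57.12 mol
n/ν → Na: 92.05, Cl2: 57.12; Cl2 is limiting.
Na consumed = (2/1) × 57.12 = 114.2 mol
Na remaining = 184.1 − 114.2 = 69.90 mol
mass = 69.90 × 22.99 = 1607 g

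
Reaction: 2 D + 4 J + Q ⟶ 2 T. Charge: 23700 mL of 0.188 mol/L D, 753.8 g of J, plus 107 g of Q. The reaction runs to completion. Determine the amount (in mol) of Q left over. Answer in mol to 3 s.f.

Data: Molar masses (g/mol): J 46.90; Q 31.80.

1.14 mol

n(D) = 0.188 × 23700/1000 = 4.456 mol
n(J) = 753.8 / 46.90 = 16.07 mol
n(Q) = 107.0 / 31.80 = 3.365 mol
n/ν → D: 2.228, J: 4.018, Q: 3.365; D is limiting.
Q consumed = (1/2) × 4.456 = 2.228 mol
Q remaining = 3.365 − 2.228 = 1.137 mol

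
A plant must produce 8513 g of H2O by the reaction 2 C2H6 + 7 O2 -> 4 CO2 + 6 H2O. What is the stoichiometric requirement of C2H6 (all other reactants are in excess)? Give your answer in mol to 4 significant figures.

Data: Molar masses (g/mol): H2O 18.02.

n(H2O) = 8513 / 18.02 = 472.4 mol
n(C2H6) = (2/6) × 472.4 = 157.5 mol

157.5 mol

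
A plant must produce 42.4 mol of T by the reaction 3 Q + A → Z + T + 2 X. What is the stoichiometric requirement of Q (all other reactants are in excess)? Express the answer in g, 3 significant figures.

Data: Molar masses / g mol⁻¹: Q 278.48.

35400 g

n(T) = 42.40 mol
n(Q) = (3/1) × 42.40 = 127.2 mol
mass = 127.2 × 278.48 = 35420 g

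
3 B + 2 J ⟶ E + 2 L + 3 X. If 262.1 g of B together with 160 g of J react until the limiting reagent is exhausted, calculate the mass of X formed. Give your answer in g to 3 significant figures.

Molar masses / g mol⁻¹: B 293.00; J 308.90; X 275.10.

214 g

n(B) = 262.1 / 293.00 = 0.8945 mol
n(J) = 160.0 / 308.90 = 0.5180 mol
n/ν → B: 0.2982, J: 0.2590; J is limiting.
n(X) = (3/2) × 0.5180 = 0.7770 mol
mass = 0.7770 × 275.10 = 213.8 g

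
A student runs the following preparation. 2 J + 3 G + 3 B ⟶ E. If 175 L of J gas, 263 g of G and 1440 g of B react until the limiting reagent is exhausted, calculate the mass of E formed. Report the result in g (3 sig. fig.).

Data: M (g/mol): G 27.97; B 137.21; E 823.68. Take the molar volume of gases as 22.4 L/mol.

n(J) = 175.0 / 22.4 = 7.813 mol
n(G) = 263.0 / 27.97 = 9.403 mol
n(B) = 1440 / 137.21 = 10.49 mol
n/ν for J = 7.813/2 = 3.907
n/ν for G = 9.403/3 = 3.134
n/ν for B = 10.49/3 = 3.497
Smallest n/ν is G → limiting reagent.
n(E) = (1/3) × 9.403 = 3.134 mol
mass = 3.134 × 823.68 = 2581 g

2580 g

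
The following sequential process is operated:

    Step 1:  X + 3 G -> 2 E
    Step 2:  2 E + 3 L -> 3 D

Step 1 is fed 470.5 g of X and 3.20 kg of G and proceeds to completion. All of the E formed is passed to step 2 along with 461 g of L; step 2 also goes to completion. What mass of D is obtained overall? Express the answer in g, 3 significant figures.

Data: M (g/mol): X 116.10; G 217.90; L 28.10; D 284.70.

3460 g

Step 1:
n(X) = 470.5 / 116.10 = 4.053 mol
n(G) = 3.200×1000 / 217.90 = 14.69 mol
n/ν for X = 4.053/1 = 4.053
n/ν for G = 14.69/3 = 4.897
Smallest n/ν is X → limiting reagent.
n(E) produced = (2/1) × 4.053 = 8.106 mol
Step 2:
n(E) available = 8.106 mol
n(L) = 461.0 / 28.10 = 16.41 mol
n/ν for E = 8.106/2 = 4.053
n/ν for L = 16.41/3 = 5.470
Smallest n/ν is E → limiting reagent.
n(D) = (3/2) × 8.106 = 12.16 mol
mass = 12.16 × 284.70 = 3462 g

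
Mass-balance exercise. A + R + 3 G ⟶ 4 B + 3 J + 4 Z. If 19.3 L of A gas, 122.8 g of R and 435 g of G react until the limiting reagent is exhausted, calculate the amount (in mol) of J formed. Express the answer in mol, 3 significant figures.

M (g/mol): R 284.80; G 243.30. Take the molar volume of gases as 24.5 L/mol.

n(A) = 19.30 / 24.5 = 0.7878 mol
n(R) = 122.8 / 284.80 = 0.4312 mol
n(G) = 435.0 / 243.30 = 1.788 mol
n/ν for A = 0.7878/1 = 0.7878
n/ν for R = 0.4312/1 = 0.4312
n/ν for G = 1.788/3 = 0.5960
Smallest n/ν is R → limiting reagent.
n(J) = (3/1) × 0.4312 = 1.294 mol

1.29 mol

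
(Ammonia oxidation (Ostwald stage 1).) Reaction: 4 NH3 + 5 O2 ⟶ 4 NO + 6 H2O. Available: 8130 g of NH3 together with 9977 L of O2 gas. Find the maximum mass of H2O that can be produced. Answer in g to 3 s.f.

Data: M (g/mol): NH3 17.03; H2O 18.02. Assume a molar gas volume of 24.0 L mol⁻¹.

8990 g

n(NH3) = 8130 / 17.03 = 477.4 mol
n(O2) = 9977 / 24.0 = 415.7 mol
n/ν for NH3 = 477.4/4 = 119.4
n/ν for O2 = 415.7/5 = 83.14
Smallest n/ν is O2 → limiting reagent.
n(H2O) = (6/5) × 415.7 = 498.8 mol
mass = 498.8 × 18.02 = 8988 g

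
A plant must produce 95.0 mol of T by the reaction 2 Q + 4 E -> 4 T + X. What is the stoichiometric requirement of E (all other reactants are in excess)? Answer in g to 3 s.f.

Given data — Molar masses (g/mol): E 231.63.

22000 g

n(T) = 95.00 mol
n(E) = (4/4) × 95.00 = 95.00 mol
mass = 95.00 × 231.63 = 22000 g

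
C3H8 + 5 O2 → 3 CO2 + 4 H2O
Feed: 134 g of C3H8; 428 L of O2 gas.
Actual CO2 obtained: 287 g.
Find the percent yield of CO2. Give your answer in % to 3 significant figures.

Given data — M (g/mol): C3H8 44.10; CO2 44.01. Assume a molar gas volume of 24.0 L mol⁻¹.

n(C3H8) = 134.0 / 44.10 = 3.039 mol
n(O2) = 428.0 / 24.0 = 17.83 mol
n/ν → C3H8: 3.039, O2: 3.566; C3H8 is limiting.
theoretical n(CO2) = (3/1) × 3.039 = 9.117 mol → 401.2 g
% yield = 287 / 401.2 × 100 = 71.54 %

71.5 %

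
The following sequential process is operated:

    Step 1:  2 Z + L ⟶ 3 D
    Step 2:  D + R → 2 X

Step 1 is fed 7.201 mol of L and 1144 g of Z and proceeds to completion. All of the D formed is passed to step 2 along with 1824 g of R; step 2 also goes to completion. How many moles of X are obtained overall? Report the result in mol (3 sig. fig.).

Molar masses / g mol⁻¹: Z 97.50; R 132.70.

27.5 mol

Step 1:
n(L) = 7.201 mol
n(Z) = 1144 / 97.50 = 11.73 mol
n/ν for L = 7.201/1 = 7.201
n/ν for Z = 11.73/2 = 5.865
Smallest n/ν is Z → limiting reagent.
n(D) produced = (3/2) × 11.73 = 17.60 mol
Step 2:
n(D) available = 17.60 mol
n(R) = 1824 / 132.70 = 13.75 mol
n/ν for D = 17.60/1 = 17.60
n/ν for R = 13.75/1 = 13.75
Smallest n/ν is R → limiting reagent.
n(X) = (2/1) × 13.75 = 27.50 mol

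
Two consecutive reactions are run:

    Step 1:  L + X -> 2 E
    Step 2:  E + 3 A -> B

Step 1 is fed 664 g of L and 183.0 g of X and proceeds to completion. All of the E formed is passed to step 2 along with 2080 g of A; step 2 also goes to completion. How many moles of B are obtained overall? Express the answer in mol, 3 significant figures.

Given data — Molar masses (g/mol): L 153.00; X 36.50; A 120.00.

5.78 mol

Step 1:
n(L) = 664.0 / 153.00 = 4.340 mol
n(X) = 183.0 / 36.50 = 5.014 mol
n/ν for L = 4.340/1 = 4.340
n/ν for X = 5.014/1 = 5.014
Smallest n/ν is L → limiting reagent.
n(E) produced = (2/1) × 4.340 = 8.680 mol
Step 2:
n(E) available = 8.680 mol
n(A) = 2080 / 120.00 = 17.33 mol
n/ν for E = 8.680/1 = 8.680
n/ν for A = 17.33/3 = 5.777
Smallest n/ν is A → limiting reagent.
n(B) = (1/3) × 17.33 = 5.777 mol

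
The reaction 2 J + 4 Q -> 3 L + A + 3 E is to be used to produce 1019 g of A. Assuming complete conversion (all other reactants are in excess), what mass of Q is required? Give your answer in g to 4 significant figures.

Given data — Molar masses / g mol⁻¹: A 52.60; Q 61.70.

n(A) = 1019 / 52.60 = 19.37 mol
n(Q) = (4/1) × 19.37 = 77.48 mol
mass = 77.48 × 61.70 = 4781 g

4781 g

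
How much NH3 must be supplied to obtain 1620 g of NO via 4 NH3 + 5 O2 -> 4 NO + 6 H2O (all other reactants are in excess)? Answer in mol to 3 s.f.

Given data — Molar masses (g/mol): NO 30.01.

n(NO) = 1620 / 30.01 = 53.98 mol
n(NH3) = (4/4) × 53.98 = 53.98 mol

54.0 mol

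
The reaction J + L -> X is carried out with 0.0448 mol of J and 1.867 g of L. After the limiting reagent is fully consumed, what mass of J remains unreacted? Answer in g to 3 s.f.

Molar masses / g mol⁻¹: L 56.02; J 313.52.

3.60 g

n(J) = 0.04480 mol
n(L) = 1.867 / 56.02 = 0.03333 mol
n/ν for J = 0.04480/1 = 0.04480
n/ν for L = 0.03333/1 = 0.03333
Smallest n/ν is L → limiting reagent.
J consumed = (1/1) × 0.03333 = 0.03333 mol
J remaining = 0.04480 − 0.03333 = 0.01147 mol
mass = 0.01147 × 313.52 = 3.596 g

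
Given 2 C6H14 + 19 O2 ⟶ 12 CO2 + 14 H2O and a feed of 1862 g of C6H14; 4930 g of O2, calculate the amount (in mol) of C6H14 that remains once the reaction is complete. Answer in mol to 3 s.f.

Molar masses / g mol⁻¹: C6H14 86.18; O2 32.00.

n(C6H14) = 1862 / 86.18 = 21.61 mol
n(O2) = 4930 / 32.00 = 154.1 mol
n/ν → C6H14: 10.81, O2: 8.111; O2 is limiting.
C6H14 consumed = (2/19) × 154.1 = 16.22 mol
C6H14 remaining = 21.61 − 16.22 = 5.390 mol

5.39 mol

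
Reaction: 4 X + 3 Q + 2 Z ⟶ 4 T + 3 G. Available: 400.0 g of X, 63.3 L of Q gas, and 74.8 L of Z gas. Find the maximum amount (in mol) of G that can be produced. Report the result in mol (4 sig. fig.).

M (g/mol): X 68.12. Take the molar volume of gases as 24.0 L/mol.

n(X) = 400.0 / 68.12 = 5.872 mol
n(Q) = 63.30 / 24.0 = 2.638 mol
n(Z) = 74.80 / 24.0 = 3.117 mol
n/ν for X = 5.872/4 = 1.468
n/ν for Q = 2.638/3 = 0.8793
n/ν for Z = 3.117/2 = 1.559
Smallest n/ν is Q → limiting reagent.
n(G) = (3/3) × 2.638 = 2.638 mol

2.638 mol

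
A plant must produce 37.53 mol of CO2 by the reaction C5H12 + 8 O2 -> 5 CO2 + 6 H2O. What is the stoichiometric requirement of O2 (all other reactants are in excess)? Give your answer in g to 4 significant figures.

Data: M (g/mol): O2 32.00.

1922 g

n(CO2) = 37.53 mol
n(O2) = (8/5) × 37.53 = 60.05 mol
mass = 60.05 × 32.00 = 1922 g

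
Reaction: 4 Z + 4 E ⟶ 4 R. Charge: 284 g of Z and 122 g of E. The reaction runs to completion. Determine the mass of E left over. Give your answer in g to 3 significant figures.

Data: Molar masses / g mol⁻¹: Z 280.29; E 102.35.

n(Z) = 284.0 / 280.29 = 1.013 mol
n(E) = 122.0 / 102.35 = 1.192 mol
n/ν for Z = 1.013/4 = 0.2533
n/ν for E = 1.192/4 = 0.2980
Smallest n/ν is Z → limiting reagent.
E consumed = (4/4) × 1.013 = 1.013 mol
E remaining = 1.192 − 1.013 = 0.1790 mol
mass = 0.1790 × 102.35 = 18.32 g

18.3 g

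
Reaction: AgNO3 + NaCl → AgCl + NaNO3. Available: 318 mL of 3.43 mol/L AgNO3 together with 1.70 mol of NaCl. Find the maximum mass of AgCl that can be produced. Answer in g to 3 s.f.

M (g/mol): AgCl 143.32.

n(AgNO3) = 3.43 × 318.0/1000 = 1.091 mol
n(NaCl) = 1.700 mol
n/ν → AgNO3: 1.091, NaCl: 1.700; AgNO3 is limiting.
n(AgCl) = (1/1) × 1.091 = 1.091 mol
mass = 1.091 × 143.32 = 156.4 g

156 g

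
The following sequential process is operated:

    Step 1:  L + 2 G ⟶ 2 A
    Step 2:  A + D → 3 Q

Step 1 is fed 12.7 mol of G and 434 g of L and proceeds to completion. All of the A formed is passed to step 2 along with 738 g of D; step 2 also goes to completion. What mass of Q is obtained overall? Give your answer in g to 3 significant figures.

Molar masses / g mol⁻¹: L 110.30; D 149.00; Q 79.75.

1190 g

Step 1:
n(G) = 12.70 mol
n(L) = 434.0 / 110.30 = 3.935 mol
n/ν for G = 12.70/2 = 6.350
n/ν for L = 3.935/1 = 3.935
Smallest n/ν is L → limiting reagent.
n(A) produced = (2/1) × 3.935 = 7.870 mol
Step 2:
n(A) available = 7.870 mol
n(D) = 738.0 / 149.00 = 4.953 mol
n/ν for A = 7.870/1 = 7.870
n/ν for D = 4.953/1 = 4.953
Smallest n/ν is D → limiting reagent.
n(Q) = (3/1) × 4.953 = 14.86 mol
mass = 14.86 × 79.75 = 1185 g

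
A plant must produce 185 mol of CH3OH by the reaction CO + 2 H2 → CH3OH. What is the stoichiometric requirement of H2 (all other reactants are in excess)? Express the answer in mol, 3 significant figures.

n(CH3OH) = 185.0 mol
n(H2) = (2/1) × 185.0 = 370.0 mol

370 mol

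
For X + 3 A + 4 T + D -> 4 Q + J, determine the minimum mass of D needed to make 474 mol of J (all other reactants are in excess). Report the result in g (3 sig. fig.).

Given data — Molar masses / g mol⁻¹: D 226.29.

n(J) = 474.0 mol
n(D) = (1/1) × 474.0 = 474.0 mol
mass = 474.0 × 226.29 = 107300 g

107000 g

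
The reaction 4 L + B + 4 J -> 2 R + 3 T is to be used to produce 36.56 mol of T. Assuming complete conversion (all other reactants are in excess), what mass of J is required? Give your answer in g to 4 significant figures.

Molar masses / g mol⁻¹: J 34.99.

n(T) = 36.56 mol
n(J) = (4/3) × 36.56 = 48.75 mol
mass = 48.75 × 34.99 = 1706 g

1706 g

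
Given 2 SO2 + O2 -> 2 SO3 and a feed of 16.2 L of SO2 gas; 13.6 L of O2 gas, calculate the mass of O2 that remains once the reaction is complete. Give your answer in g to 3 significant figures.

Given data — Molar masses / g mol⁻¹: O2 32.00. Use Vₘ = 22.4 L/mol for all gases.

7.86 g

n(SO2) = 16.20 / 22.4 = 0.7232 mol
n(O2) = 13.60 / 22.4 = 0.6071 mol
n/ν → SO2: 0.3616, O2: 0.6071; SO2 is limiting.
O2 consumed = (1/2) × 0.7232 = 0.3616 mol
O2 remaining = 0.6071 − 0.3616 = 0.2455 mol
mass = 0.2455 × 32.00 = 7.856 g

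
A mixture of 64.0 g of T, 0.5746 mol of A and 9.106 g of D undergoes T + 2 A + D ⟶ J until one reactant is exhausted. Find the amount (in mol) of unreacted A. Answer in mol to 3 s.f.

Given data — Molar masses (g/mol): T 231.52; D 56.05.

n(T) = 64.00 / 231.52 = 0.2764 mol
n(A) = 0.5746 mol
n(D) = 9.106 / 56.05 = 0.1625 mol
n/ν for T = 0.2764/1 = 0.2764
n/ν for A = 0.5746/2 = 0.2873
n/ν for D = 0.1625/1 = 0.1625
Smallest n/ν is D → limiting reagent.
A consumed = (2/1) × 0.1625 = 0.3250 mol
A remaining = 0.5746 − 0.3250 = 0.2496 mol

0.250 mol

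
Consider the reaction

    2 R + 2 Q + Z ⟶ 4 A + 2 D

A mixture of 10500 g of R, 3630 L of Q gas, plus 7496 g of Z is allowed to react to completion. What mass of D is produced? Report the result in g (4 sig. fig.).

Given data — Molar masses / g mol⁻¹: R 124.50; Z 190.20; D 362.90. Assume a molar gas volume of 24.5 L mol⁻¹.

28600 g

n(R) = 10500 / 124.50 = 84.34 mol
n(Q) = 3630 / 24.5 = 148.2 mol
n(Z) = 7496 / 190.20 = 39.41 mol
n/ν for R = 84.34/2 = 42.17
n/ν for Q = 148.2/2 = 74.10
n/ν for Z = 39.41/1 = 39.41
Smallest n/ν is Z → limiting reagent.
n(D) = (2/1) × 39.41 = 78.82 mol
mass = 78.82 × 362.90 = 28600 g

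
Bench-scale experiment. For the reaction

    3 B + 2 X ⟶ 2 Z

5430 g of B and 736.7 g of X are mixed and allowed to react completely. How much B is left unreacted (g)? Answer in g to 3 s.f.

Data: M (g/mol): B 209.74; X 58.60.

n(B) = 5430 / 209.74 = 25.89 mol
n(X) = 736.7 / 58.60 = 12.57 mol
n/ν → B: 8.630, X: 6.285; X is limiting.
B consumed = (3/2) × 12.57 = 18.86 mol
B remaining = 25.89 − 18.86 = 7.030 mol
mass = 7.030 × 209.74 = 1474 g

1470 g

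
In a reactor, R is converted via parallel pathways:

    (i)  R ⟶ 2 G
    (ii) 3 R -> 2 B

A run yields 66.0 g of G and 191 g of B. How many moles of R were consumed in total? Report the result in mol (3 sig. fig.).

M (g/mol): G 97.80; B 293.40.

n(G) = 66.0 / 97.80 = 0.6748 mol
n(B) = 191 / 293.40 = 0.6510 mol
n(R) via (i) = (1/2)×0.6748 = 0.3374 mol
n(R) via (ii) = (3/2)×0.6510 = 0.9765 mol
total n(R) = 0.3374 + 0.9765 = 1.314 mol

1.31 mol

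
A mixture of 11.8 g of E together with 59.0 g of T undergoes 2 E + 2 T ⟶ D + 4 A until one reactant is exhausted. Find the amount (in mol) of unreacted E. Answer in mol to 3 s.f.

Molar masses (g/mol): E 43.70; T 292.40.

0.0682 mol

n(E) = 11.80 / 43.70 = 0.2700 mol
n(T) = 59.00 / 292.40 = 0.2018 mol
n/ν → E: 0.1350, T: 0.1009; T is limiting.
E consumed = (2/2) × 0.2018 = 0.2018 mol
E remaining = 0.2700 − 0.2018 = 0.06820 mol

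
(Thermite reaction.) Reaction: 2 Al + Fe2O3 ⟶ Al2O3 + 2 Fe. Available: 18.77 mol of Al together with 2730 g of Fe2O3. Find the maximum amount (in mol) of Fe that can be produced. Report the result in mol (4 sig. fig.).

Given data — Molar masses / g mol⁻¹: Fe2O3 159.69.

n(Al) = 18.77 mol
n(Fe2O3) = 2730 / 159.69 = 17.10 mol
n/ν for Al = 18.77/2 = 9.385
n/ν for Fe2O3 = 17.10/1 = 17.10
Smallest n/ν is Al → limiting reagent.
n(Fe) = (2/2) × 18.77 = 18.77 mol

18.77 mol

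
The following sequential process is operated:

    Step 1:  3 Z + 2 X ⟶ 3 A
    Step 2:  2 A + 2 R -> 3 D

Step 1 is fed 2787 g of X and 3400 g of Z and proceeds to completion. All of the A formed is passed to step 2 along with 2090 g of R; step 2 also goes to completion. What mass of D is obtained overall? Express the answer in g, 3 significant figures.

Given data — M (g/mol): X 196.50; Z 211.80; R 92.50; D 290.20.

Step 1:
n(X) = 2787 / 196.50 = 14.18 mol
n(Z) = 3400 / 211.80 = 16.05 mol
n/ν for X = 14.18/2 = 7.090
n/ν for Z = 16.05/3 = 5.350
Smallest n/ν is Z → limiting reagent.
n(A) produced = (3/3) × 16.05 = 16.05 mol
Step 2:
n(A) available = 16.05 mol
n(R) = 2090 / 92.50 = 22.59 mol
n/ν for A = 16.05/2 = 8.025
n/ν for R = 22.59/2 = 11.30
Smallest n/ν is A → limiting reagent.
n(D) = (3/2) × 16.05 = 24.08 mol
mass = 24.08 × 290.20 = 6988 g

6990 g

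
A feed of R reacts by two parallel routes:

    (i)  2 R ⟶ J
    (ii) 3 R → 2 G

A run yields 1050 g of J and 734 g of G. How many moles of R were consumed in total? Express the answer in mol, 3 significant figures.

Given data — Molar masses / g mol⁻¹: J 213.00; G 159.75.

n(J) = 1050 / 213.00 = 4.930 mol
n(G) = 734 / 159.75 = 4.595 mol
n(R) via (i) = (2/1)×4.930 = 9.860 mol
n(R) via (ii) = (3/2)×4.595 = 6.893 mol
total n(R) = 9.860 + 6.893 = 16.75 mol

16.8 mol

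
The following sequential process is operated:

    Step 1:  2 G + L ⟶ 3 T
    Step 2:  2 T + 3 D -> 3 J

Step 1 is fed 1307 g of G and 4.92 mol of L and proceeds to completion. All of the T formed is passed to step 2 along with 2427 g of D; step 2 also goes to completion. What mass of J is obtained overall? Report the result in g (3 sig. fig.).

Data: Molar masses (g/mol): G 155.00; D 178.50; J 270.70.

3680 g

Step 1:
n(G) = 1307 / 155.00 = 8.432 mol
n(L) = 4.920 mol
n/ν → G: 4.216, L: 4.920; G is limiting.
n(T) produced = (3/2) × 8.432 = 12.65 mol
Step 2:
n(T) available = 12.65 mol
n(D) = 2427 / 178.50 = 13.60 mol
n/ν → T: 6.325, D: 4.533; D is limiting.
n(J) = (3/3) × 13.60 = 13.60 mol
mass = 13.60 × 270.70 = 3682 g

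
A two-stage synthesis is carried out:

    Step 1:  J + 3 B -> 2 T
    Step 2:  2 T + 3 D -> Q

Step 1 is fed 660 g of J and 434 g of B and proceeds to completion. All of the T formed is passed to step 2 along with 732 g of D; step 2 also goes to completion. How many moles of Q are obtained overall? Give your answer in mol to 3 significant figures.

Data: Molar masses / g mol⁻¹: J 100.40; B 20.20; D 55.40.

Step 1:
n(J) = 660.0 / 100.40 = 6.574 mol
n(B) = 434.0 / 20.20 = 21.49 mol
n/ν → J: 6.574, B: 7.163; J is limiting.
n(T) produced = (2/1) × 6.574 = 13.15 mol
Step 2:
n(T) available = 13.15 mol
n(D) = 732.0 / 55.40 = 13.21 mol
n/ν → T: 6.575, D: 4.403; D is limiting.
n(Q) = (1/3) × 13.21 = 4.403 mol

4.40 mol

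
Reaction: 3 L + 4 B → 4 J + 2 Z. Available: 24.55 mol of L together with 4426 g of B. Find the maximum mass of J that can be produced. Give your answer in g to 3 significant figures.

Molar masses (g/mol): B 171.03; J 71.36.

n(L) = 24.55 mol
n(B) = 4426 / 171.03 = 25.88 mol
n/ν for L = 24.55/3 = 8.183
n/ν for B = 25.88/4 = 6.470
Smallest n/ν is B → limiting reagent.
n(J) = (4/4) × 25.88 = 25.88 mol
mass = 25.88 × 71.36 = 1847 g

1850 g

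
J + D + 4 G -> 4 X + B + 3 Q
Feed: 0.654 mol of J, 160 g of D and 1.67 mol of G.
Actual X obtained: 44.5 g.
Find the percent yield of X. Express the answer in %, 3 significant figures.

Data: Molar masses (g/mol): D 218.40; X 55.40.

48.1 %

n(J) = 0.6540 mol
n(D) = 160.0 / 218.40 = 0.7326 mol
n(G) = 1.670 mol
n/ν for J = 0.6540/1 = 0.6540
n/ν for D = 0.7326/1 = 0.7326
n/ν for G = 1.670/4 = 0.4175
Smallest n/ν is G → limiting reagent.
theoretical n(X) = (4/4) × 1.670 = 1.670 mol → 92.52 g
% yield = 44.5 / 92.52 × 100 = 48.10 %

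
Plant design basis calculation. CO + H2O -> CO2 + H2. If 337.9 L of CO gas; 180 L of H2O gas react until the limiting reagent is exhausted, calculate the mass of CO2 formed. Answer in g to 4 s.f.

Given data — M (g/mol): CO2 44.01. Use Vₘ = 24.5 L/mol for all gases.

n(CO) = 337.9 / 24.5 = 13.79 mol
n(H2O) = 180.0 / 24.5 = 7.347 mol
n/ν for CO = 13.79/1 = 13.79
n/ν for H2O = 7.347/1 = 7.347
Smallest n/ν is H2O → limiting reagent.
n(CO2) = (1/1) × 7.347 = 7.347 mol
mass = 7.347 × 44.01 = 323.3 g

323.3 g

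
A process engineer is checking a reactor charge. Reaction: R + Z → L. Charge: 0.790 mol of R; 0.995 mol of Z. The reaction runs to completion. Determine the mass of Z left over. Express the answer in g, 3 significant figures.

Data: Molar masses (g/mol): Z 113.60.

n(R) = 0.7900 mol
n(Z) = 0.9950 mol
n/ν → R: 0.7900, Z: 0.9950; R is limiting.
Z consumed = (1/1) × 0.7900 = 0.7900 mol
Z remaining = 0.9950 − 0.7900 = 0.2050 mol
mass = 0.2050 × 113.60 = 23.29 g

23.3 g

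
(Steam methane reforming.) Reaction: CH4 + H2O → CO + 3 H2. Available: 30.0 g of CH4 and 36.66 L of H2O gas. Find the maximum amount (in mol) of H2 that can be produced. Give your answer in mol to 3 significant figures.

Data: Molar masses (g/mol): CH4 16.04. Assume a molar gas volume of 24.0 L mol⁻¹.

n(CH4) = 30.00 / 16.04 = 1.870 mol
n(H2O) = 36.66 / 24.0 = 1.528 mol
n/ν for CH4 = 1.870/1 = 1.870
n/ν for H2O = 1.528/1 = 1.528
Smallest n/ν is H2O → limiting reagent.
n(H2) = (3/1) × 1.528 = 4.584 mol

4.58 mol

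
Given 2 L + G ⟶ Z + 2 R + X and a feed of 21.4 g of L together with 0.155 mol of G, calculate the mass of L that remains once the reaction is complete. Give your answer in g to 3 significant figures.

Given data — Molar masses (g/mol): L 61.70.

2.27 g

n(L) = 21.40 / 61.70 = 0.3468 mol
n(G) = 0.1550 mol
n/ν → L: 0.1734, G: 0.1550; G is limiting.
L consumed = (2/1) × 0.1550 = 0.3100 mol
L remaining = 0.3468 − 0.3100 = 0.03680 mol
mass = 0.03680 × 61.70 = 2.271 g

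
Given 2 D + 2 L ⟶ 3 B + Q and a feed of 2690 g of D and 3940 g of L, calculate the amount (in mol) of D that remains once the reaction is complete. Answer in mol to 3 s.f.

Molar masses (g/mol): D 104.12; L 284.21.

n(D) = 2690 / 104.12 = 25.84 mol
n(L) = 3940 / 284.21 = 13.86 mol
n/ν for D = 25.84/2 = 12.92
n/ν for L = 13.86/2 = 6.930
Smallest n/ν is L → limiting reagent.
D consumed = (2/2) × 13.86 = 13.86 mol
D remaining = 25.84 − 13.86 = 11.98 mol

12.0 mol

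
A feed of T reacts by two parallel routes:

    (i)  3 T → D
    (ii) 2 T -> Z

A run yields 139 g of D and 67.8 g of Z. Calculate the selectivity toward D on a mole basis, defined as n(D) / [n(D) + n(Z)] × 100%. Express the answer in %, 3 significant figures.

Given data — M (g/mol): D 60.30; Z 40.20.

57.7 %

n(D) = 139 / 60.30 = 2.305 mol
n(Z) = 67.8 / 40.20 = 1.687 mol
selectivity = 2.305/(2.305+1.687) × 100 = 57.74 %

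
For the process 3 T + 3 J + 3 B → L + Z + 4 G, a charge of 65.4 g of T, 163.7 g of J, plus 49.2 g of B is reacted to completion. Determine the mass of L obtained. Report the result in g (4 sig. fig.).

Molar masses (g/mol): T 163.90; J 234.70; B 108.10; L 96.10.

12.78 g

n(T) = 65.40 / 163.90 = 0.3990 mol
n(J) = 163.7 / 234.70 = 0.6975 mol
n(B) = 49.20 / 108.10 = 0.4551 mol
n/ν for T = 0.3990/3 = 0.1330
n/ν for J = 0.6975/3 = 0.2325
n/ν for B = 0.4551/3 = 0.1517
Smallest n/ν is T → limiting reagent.
n(L) = (1/3) × 0.3990 = 0.1330 mol
mass = 0.1330 × 96.10 = 12.78 g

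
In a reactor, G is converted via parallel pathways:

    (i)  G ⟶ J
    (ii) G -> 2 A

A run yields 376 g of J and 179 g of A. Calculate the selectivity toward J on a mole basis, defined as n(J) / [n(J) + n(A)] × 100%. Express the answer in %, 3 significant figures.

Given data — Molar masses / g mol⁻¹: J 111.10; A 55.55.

51.2 %

n(J) = 376 / 111.10 = 3.384 mol
n(A) = 179 / 55.55 = 3.222 mol
selectivity = 3.384/(3.384+3.222) × 100 = 51.23 %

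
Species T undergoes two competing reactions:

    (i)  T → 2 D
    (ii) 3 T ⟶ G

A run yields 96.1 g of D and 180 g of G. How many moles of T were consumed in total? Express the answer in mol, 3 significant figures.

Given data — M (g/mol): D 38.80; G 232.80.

n(D) = 96.1 / 38.80 = 2.477 mol
n(G) = 180 / 232.80 = 0.7732 mol
n(T) via (i) = (1/2)×2.477 = 1.239 mol
n(T) via (ii) = (3/1)×0.7732 = 2.320 mol
total n(T) = 1.239 + 2.320 = 3.559 mol

3.56 mol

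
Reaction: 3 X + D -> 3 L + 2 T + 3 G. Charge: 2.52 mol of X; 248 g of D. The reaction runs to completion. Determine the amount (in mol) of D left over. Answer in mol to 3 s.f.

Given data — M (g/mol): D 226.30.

0.256 mol

n(X) = 2.520 mol
n(D) = 248.0 / 226.30 = 1.096 mol
n/ν for X = 2.520/3 = 0.8400
n/ν for D = 1.096/1 = 1.096
Smallest n/ν is X → limiting reagent.
D consumed = (1/3) × 2.520 = 0.8400 mol
D remaining = 1.096 − 0.8400 = 0.2560 mol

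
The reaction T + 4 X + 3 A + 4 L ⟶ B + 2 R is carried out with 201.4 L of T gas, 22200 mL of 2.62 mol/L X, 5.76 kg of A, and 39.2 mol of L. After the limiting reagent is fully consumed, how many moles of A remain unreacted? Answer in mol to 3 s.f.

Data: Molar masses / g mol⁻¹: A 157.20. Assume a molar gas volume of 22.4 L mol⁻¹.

n(T) = 201.4 / 22.4 = 8.991 mol
n(X) = 2.62 × 22200/1000 = 58.16 mol
n(A) = 5.760×1000 / 157.20 = 36.64 mol
n(L) = 39.20 mol
n/ν → T: 8.991, X: 14.54, A: 12.21, L: 9.800; T is limiting.
A consumed = (3/1) × 8.991 = 26.97 mol
A remaining = 36.64 − 26.97 = 9.670 mol

9.67 mol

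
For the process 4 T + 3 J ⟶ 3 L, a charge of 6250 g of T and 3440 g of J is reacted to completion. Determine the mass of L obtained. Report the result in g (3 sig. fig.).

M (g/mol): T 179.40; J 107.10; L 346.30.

n(T) = 6250 / 179.40 = 34.84 mol
n(J) = 3440 / 107.10 = 32.12 mol
n/ν for T = 34.84/4 = 8.710
n/ν for J = 32.12/3 = 10.71
Smallest n/ν is T → limiting reagent.
n(L) = (3/4) × 34.84 = 26.13 mol
mass = 26.13 × 346.30 = 9049 g

9050 g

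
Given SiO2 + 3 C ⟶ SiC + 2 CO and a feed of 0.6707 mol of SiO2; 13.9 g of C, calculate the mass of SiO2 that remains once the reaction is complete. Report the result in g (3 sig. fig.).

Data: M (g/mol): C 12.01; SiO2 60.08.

n(SiO2) = 0.6707 mol
n(C) = 13.90 / 12.01 = 1.157 mol
n/ν for SiO2 = 0.6707/1 = 0.6707
n/ν for C = 1.157/3 = 0.3857
Smallest n/ν is C → limiting reagent.
SiO2 consumed = (1/3) × 1.157 = 0.3857 mol
SiO2 remaining = 0.6707 − 0.3857 = 0.2850 mol
mass = 0.2850 × 60.08 = 17.12 g

17.1 g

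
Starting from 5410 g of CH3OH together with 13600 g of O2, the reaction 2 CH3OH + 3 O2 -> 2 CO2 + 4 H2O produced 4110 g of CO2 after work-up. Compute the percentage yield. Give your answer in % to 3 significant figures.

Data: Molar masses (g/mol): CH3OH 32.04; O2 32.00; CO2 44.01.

55.3 %

n(CH3OH) = 5410 / 32.04 = 168.9 mol
n(O2) = 13600 / 32.00 = 425.0 mol
n/ν for CH3OH = 168.9/2 = 84.45
n/ν for O2 = 425.0/3 = 141.7
Smallest n/ν is CH3OH → limiting reagent.
theoretical n(CO2) = (2/2) × 168.9 = 168.9 mol → 7433 g
% yield = 4110 / 7433 × 100 = 55.29 %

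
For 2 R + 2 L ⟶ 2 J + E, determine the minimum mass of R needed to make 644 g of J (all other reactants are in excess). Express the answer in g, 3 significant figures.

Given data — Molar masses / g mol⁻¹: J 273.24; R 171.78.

n(J) = 644 / 273.24 = 2.357 mol
n(R) = (2/2) × 2.357 = 2.357 mol
mass = 2.357 × 171.78 = 404.9 g

405 g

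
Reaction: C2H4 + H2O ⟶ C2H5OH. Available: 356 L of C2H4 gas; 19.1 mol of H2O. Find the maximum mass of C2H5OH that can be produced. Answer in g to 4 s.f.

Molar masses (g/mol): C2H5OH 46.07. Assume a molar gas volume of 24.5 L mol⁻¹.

669.4 g

n(C2H4) = 356.0 / 24.5 = 14.53 mol
n(H2O) = 19.10 mol
n/ν → C2H4: 14.53, H2O: 19.10; C2H4 is limiting.
n(C2H5OH) = (1/1) × 14.53 = 14.53 mol
mass = 14.53 × 46.07 = 669.4 g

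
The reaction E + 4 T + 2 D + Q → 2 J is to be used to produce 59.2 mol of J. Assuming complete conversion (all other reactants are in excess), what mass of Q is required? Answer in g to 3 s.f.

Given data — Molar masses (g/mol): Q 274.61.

n(J) = 59.20 mol
n(Q) = (1/2) × 59.20 = 29.60 mol
mass = 29.60 × 274.61 = 8128 g

8130 g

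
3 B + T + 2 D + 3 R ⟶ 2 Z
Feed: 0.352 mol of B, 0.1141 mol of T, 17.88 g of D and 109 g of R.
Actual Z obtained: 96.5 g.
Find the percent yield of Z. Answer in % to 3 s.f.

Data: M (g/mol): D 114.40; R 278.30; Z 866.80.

n(B) = 0.3520 mol
n(T) = 0.1141 mol
n(D) = 17.88 / 114.40 = 0.1563 mol
n(R) = 109.0 / 278.30 = 0.3917 mol
n/ν for B = 0.3520/3 = 0.1173
n/ν for T = 0.1141/1 = 0.1141
n/ν for D = 0.1563/2 = 0.07815
n/ν for R = 0.3917/3 = 0.1306
Smallest n/ν is D → limiting reagent.
theoretical n(Z) = (2/2) × 0.1563 = 0.1563 mol → 135.5 g
% yield = 96.5 / 135.5 × 100 = 71.22 %

71.2 %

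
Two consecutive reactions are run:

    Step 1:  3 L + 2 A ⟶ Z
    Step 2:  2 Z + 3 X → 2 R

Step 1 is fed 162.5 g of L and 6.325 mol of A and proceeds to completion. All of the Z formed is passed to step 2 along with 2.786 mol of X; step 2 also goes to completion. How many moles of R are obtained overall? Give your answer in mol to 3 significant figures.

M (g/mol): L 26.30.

Step 1:
n(L) = 162.5 / 26.30 = 6.179 mol
n(A) = 6.325 mol
n/ν for L = 6.179/3 = 2.060
n/ν for A = 6.325/2 = 3.163
Smallest n/ν is L → limiting reagent.
n(Z) produced = (1/3) × 6.179 = 2.060 mol
Step 2:
n(Z) available = 2.060 mol
n(X) = 2.786 mol
n/ν for Z = 2.060/2 = 1.030
n/ν for X = 2.786/3 = 0.9287
Smallest n/ν is X → limiting reagent.
n(R) = (2/3) × 2.786 = 1.857 mol

1.86 mol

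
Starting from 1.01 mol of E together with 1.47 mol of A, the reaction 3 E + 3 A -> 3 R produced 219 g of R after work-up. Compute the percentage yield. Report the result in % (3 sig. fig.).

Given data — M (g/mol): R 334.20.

n(E) = 1.010 mol
n(A) = 1.470 mol
n/ν → E: 0.3367, A: 0.4900; E is limiting.
theoretical n(R) = (3/3) × 1.010 = 1.010 mol → 337.5 g
% yield = 219 / 337.5 × 100 = 64.89 %

64.9 %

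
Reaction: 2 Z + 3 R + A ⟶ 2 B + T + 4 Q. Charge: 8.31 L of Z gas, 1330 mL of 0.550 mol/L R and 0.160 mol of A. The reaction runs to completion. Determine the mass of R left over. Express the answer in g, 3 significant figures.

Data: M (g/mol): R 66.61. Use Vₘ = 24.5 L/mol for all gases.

n(Z) = 8.310 / 24.5 = 0.3392 mol
n(R) = 0.550 × 1330/1000 = 0.7315 mol
n(A) = 0.1600 mol
n/ν for Z = 0.3392/2 = 0.1696
n/ν for R = 0.7315/3 = 0.2438
n/ν for A = 0.1600/1 = 0.1600
Smallest n/ν is A → limiting reagent.
R consumed = (3/1) × 0.1600 = 0.4800 mol
R remaining = 0.7315 − 0.4800 = 0.2515 mol
mass = 0.2515 × 66.61 = 16.75 g

16.8 g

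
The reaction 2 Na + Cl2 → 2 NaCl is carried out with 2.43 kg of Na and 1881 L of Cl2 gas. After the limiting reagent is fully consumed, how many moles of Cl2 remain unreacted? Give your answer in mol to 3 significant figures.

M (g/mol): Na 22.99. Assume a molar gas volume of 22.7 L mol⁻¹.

n(Na) = 2.430×1000 / 22.99 = 105.7 mol
n(Cl2) = 1881 / 22.7 = 82.86 mol
n/ν → Na: 52.85, Cl2: 82.86; Na is limiting.
Cl2 consumed = (1/2) × 105.7 = 52.85 mol
Cl2 remaining = 82.86 − 52.85 = 30.01 mol

30.0 mol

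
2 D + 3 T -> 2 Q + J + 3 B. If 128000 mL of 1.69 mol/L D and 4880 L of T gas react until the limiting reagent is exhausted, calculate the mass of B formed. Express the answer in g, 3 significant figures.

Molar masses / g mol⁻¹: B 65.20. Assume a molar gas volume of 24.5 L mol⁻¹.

13000 g

n(D) = 1.69 × 128000/1000 = 216.3 mol
n(T) = 4880 / 24.5 = 199.2 mol
n/ν for D = 216.3/2 = 108.2
n/ν for T = 199.2/3 = 66.40
Smallest n/ν is T → limiting reagent.
n(B) = (3/3) × 199.2 = 199.2 mol
mass = 199.2 × 65.20 = 12990 g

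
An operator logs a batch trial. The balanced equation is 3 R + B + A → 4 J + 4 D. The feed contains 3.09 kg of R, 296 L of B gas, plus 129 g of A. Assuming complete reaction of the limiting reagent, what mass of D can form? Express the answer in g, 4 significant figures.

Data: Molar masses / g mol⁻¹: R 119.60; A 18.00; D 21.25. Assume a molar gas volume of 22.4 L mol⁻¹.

609.2 g

n(R) = 3.090×1000 / 119.60 = 25.84 mol
n(B) = 296.0 / 22.4 = 13.21 mol
n(A) = 129.0 / 18.00 = 7.167 mol
n/ν for R = 25.84/3 = 8.613
n/ν for B = 13.21/1 = 13.21
n/ν for A = 7.167/1 = 7.167
Smallest n/ν is A → limiting reagent.
n(D) = (4/1) × 7.167 = 28.67 mol
mass = 28.67 × 21.25 = 609.2 g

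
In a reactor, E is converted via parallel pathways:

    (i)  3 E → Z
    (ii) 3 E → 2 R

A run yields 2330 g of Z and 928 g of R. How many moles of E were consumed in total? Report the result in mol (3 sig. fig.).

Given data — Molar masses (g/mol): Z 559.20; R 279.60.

n(Z) = 2330 / 559.20 = 4.167 mol
n(R) = 928 / 279.60 = 3.319 mol
n(E) via (i) = (3/1)×4.167 = 12.50 mol
n(E) via (ii) = (3/2)×3.319 = 4.979 mol
total n(E) = 12.50 + 4.979 = 17.48 mol

17.5 mol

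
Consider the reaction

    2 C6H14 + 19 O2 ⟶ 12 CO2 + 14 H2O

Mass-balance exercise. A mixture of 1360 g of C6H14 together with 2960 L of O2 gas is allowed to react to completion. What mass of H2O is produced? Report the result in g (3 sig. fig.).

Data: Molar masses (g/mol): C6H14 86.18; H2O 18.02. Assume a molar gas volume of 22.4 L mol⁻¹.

n(C6H14) = 1360 / 86.18 = 15.78 mol
n(O2) = 2960 / 22.4 = 132.1 mol
n/ν for C6H14 = 15.78/2 = 7.890
n/ν for O2 = 132.1/19 = 6.953
Smallest n/ν is O2 → limiting reagent.
n(H2O) = (14/19) × 132.1 = 97.34 mol
mass = 97.34 × 18.02 = 1754 g

1750 g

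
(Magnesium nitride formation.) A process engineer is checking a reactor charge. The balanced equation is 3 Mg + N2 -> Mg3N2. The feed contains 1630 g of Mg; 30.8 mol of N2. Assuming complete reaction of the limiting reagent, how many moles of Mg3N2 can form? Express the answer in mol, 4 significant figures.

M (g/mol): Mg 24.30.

n(Mg) = 1630 / 24.30 = 67.08 mol
n(N2) = 30.80 mol
n/ν for Mg = 67.08/3 = 22.36
n/ν for N2 = 30.80/1 = 30.80
Smallest n/ν is Mg → limiting reagent.
n(Mg3N2) = (1/3) × 67.08 = 22.36 mol

22.36 mol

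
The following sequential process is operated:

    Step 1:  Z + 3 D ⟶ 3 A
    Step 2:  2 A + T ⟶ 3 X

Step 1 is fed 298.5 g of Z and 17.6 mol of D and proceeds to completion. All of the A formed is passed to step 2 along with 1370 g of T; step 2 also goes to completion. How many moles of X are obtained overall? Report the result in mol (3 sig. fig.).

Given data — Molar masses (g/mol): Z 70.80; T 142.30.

Step 1:
n(Z) = 298.5 / 70.80 = 4.216 mol
n(D) = 17.60 mol
n/ν → Z: 4.216, D: 5.867; Z is limiting.
n(A) produced = (3/1) × 4.216 = 12.65 mol
Step 2:
n(A) available = 12.65 mol
n(T) = 1370 / 142.30 = 9.628 mol
n/ν → A: 6.325, T: 9.628; A is limiting.
n(X) = (3/2) × 12.65 = 18.98 mol

19.0 mol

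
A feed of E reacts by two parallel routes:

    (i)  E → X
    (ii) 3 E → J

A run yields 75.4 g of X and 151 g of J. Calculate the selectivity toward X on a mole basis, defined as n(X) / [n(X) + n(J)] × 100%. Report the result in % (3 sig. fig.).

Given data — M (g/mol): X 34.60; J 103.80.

60.0 %

n(X) = 75.4 / 34.60 = 2.179 mol
n(J) = 151 / 103.80 = 1.455 mol
selectivity = 2.179/(2.179+1.455) × 100 = 59.96 %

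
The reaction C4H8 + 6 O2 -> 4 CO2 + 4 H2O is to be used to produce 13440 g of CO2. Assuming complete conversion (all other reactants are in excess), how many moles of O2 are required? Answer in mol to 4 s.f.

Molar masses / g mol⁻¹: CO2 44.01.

458.1 mol

n(CO2) = 13440 / 44.01 = 305.4 mol
n(O2) = (6/4) × 305.4 = 458.1 mol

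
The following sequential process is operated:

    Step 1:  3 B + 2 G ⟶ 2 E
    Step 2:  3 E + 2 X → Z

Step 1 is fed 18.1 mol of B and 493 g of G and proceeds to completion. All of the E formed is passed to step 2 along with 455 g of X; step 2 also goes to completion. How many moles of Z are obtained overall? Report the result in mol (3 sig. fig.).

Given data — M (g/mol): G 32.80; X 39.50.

Step 1:
n(B) = 18.10 mol
n(G) = 493.0 / 32.80 = 15.03 mol
n/ν → B: 6.033, G: 7.515; B is limiting.
n(E) produced = (2/3) × 18.10 = 12.07 mol
Step 2:
n(E) available = 12.07 mol
n(X) = 455.0 / 39.50 = 11.52 mol
n/ν → E: 4.023, X: 5.760; E is limiting.
n(Z) = (1/3) × 12.07 = 4.023 mol

4.02 mol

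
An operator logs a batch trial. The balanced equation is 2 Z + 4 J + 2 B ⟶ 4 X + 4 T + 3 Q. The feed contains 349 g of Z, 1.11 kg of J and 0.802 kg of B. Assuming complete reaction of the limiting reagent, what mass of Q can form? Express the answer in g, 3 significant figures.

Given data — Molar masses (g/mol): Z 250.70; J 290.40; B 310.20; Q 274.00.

n(Z) = 349.0 / 250.70 = 1.392 mol
n(J) = 1.110×1000 / 290.40 = 3.822 mol
n(B) = 0.8020×1000 / 310.20 = 2.585 mol
n/ν for Z = 1.392/2 = 0.6960
n/ν for J = 3.822/4 = 0.9555
n/ν for B = 2.585/2 = 1.293
Smallest n/ν is Z → limiting reagent.
n(Q) = (3/2) × 1.392 = 2.088 mol
mass = 2.088 × 274.00 = 572.1 g

572 g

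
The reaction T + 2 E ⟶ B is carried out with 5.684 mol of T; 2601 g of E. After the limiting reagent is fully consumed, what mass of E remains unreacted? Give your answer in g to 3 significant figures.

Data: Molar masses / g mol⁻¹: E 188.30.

460 g

n(T) = 5.684 mol
n(E) = 2601 / 188.30 = 13.81 mol
n/ν → T: 5.684, E: 6.905; T is limiting.
E consumed = (2/1) × 5.684 = 11.37 mol
E remaining = 13.81 − 11.37 = 2.440 mol
mass = 2.440 × 188.30 = 459.5 g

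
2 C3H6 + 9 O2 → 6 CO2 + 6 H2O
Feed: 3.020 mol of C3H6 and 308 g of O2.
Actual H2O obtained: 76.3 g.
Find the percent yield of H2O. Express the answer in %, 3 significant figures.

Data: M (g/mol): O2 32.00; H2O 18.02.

n(C3H6) = 3.020 mol
n(O2) = 308.0 / 32.00 = 9.625 mol
n/ν → C3H6: 1.510, O2: 1.069; O2 is limiting.
theoretical n(H2O) = (6/9) × 9.625 = 6.417 mol → 115.6 g
% yield = 76.3 / 115.6 × 100 = 66.00 %

66.0 %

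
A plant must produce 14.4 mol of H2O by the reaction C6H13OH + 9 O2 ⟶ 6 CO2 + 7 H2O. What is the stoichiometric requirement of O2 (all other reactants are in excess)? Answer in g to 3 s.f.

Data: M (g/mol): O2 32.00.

592 g

n(H2O) = 14.40 mol
n(O2) = (9/7) × 14.40 = 18.51 mol
mass = 18.51 × 32.00 = 592.3 g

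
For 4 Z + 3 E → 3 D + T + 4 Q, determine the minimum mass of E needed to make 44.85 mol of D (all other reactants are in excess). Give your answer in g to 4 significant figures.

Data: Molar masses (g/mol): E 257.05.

n(D) = 44.85 mol
n(E) = (3/3) × 44.85 = 44.85 mol
mass = 44.85 × 257.05 = 11530 g

11530 g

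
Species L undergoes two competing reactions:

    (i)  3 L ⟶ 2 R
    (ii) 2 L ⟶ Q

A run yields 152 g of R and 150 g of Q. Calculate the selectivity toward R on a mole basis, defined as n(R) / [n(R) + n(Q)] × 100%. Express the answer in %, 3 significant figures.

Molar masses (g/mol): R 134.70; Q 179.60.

n(R) = 152 / 134.70 = 1.128 mol
n(Q) = 150 / 179.60 = 0.8352 mol
selectivity = 1.128/(1.128+0.8352) × 100 = 57.46 %

57.5 %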